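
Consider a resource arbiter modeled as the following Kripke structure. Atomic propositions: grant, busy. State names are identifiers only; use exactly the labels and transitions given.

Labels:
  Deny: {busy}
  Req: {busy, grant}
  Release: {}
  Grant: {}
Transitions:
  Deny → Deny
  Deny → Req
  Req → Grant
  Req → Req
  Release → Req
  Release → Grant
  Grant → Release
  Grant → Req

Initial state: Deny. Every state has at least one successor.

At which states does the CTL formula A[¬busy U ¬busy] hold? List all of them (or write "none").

{Release, Grant}

States satisfying ¬busy: {Release, Grant}.
States satisfying A[¬busy U ¬busy]: {Release, Grant}.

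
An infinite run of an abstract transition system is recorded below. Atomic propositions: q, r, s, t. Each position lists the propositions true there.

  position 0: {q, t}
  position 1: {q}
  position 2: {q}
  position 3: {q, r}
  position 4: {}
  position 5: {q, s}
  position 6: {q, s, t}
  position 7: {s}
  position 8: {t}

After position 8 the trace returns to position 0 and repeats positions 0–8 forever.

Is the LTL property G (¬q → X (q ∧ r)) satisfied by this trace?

¬q → X (q ∧ r) must hold at every position from 0 onward. It fails at position 4, so G (¬q → X (q ∧ r)) is false.
Positions where ¬q holds: 4, 7, 8.
Check X (q ∧ r) at each: 4→fails, 7→fails, 8→fails.

Does not hold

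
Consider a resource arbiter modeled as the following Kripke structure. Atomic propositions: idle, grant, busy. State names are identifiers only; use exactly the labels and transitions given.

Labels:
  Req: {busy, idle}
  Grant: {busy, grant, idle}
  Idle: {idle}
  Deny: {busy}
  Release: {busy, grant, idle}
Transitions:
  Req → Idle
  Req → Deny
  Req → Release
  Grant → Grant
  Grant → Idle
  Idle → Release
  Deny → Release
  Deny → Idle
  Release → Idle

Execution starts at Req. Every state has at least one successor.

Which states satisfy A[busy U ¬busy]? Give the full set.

States satisfying busy: {Req, Grant, Deny, Release}.
States satisfying ¬busy: {Idle}.
States satisfying A[busy U ¬busy]: {Req, Idle, Deny, Release}.

{Req, Idle, Deny, Release}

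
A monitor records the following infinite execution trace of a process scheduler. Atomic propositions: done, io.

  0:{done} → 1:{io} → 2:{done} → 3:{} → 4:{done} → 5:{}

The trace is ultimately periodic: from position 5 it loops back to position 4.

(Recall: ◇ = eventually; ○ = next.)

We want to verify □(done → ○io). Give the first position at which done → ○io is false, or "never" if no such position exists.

Check done → ○io at each position in order: 0 ✓, 1 ✓.
At position 2 the labels are {done} and the next position 3 has {}, so done → ○io is false there. This is the first violation.

2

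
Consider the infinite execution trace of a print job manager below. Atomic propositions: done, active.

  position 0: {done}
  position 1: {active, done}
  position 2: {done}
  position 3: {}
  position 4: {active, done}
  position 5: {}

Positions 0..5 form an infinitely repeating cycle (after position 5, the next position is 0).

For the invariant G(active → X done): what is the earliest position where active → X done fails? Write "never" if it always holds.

4

Check active → X done at each position in order: 0 ✓, 1 ✓, 2 ✓, 3 ✓.
At position 4 the labels are {active, done} and the next position 5 has {}, so active → X done is false there. This is the first violation.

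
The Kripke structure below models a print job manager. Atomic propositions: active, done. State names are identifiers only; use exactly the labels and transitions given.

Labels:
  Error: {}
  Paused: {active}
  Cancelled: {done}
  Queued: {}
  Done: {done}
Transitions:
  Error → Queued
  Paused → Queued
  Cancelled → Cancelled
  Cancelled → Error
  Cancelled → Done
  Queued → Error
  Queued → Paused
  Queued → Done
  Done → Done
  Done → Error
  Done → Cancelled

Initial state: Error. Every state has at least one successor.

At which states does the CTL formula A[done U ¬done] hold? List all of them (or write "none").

{Error, Paused, Queued}

States satisfying done: {Cancelled, Done}.
States satisfying ¬done: {Error, Paused, Queued}.
States satisfying A[done U ¬done]: {Error, Paused, Queued}.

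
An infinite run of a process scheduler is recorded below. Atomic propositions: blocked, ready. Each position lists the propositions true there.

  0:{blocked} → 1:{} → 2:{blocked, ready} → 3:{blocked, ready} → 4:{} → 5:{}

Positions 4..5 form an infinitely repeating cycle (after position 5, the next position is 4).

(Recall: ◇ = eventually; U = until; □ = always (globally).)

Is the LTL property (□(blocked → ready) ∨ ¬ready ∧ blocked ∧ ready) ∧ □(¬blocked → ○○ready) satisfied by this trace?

No

¬blocked → ○○ready must hold at every position from 0 onward. It fails at position 4, so □(¬blocked → ○○ready) is false.
Positions where ¬blocked holds: 1, 4, 5.
Check ○○ready at each: 1→ok, 4→fails, 5→fails.
At position 0: □(blocked → ready) ∨ ¬ready ∧ blocked ∧ ready is false; □(¬blocked → ○○ready) is false; so (□(blocked → ready) ∨ ¬ready ∧ blocked ∧ ready) ∧ □(¬blocked → ○○ready) is false.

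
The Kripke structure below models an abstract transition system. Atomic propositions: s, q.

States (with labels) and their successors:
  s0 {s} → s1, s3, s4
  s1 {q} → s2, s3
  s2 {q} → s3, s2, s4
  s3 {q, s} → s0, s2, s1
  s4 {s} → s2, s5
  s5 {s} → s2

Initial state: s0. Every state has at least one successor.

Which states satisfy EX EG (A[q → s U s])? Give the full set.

States satisfying EG (A[q → s U s]): {s0, s3}.
States satisfying EX EG (A[q → s U s]): {s0, s1, s2, s3}.

{s0, s1, s2, s3}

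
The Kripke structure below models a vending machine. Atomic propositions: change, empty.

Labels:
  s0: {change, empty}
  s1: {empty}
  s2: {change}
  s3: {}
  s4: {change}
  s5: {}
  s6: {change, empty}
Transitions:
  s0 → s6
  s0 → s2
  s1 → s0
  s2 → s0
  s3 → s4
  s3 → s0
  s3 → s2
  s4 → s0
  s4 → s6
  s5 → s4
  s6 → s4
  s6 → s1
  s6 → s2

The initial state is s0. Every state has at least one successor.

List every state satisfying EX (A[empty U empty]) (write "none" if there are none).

{s0, s1, s2, s3, s4, s6}

States satisfying A[empty U empty]: {s0, s1, s6}.
States satisfying EX (A[empty U empty]): {s0, s1, s2, s3, s4, s6}.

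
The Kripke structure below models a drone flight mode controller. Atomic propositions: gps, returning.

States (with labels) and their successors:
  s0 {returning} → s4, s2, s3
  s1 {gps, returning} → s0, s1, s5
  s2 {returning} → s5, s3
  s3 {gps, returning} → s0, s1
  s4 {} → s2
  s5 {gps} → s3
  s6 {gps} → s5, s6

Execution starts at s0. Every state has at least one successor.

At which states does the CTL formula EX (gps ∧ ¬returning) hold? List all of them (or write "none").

States satisfying gps ∧ ¬returning: {s5, s6}.
States satisfying EX (gps ∧ ¬returning): {s1, s2, s6}.

{s1, s2, s6}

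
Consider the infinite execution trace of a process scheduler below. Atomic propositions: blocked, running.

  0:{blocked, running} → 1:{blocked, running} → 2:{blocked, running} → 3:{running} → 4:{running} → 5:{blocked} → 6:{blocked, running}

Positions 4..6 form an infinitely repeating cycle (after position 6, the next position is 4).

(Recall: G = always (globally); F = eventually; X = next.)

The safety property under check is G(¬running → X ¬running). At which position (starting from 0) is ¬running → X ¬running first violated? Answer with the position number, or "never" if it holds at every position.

5

Check ¬running → X ¬running at each position in order: 0 ✓, 1 ✓, 2 ✓, 3 ✓, 4 ✓.
At position 5 the labels are {blocked} and the next position 6 has {blocked, running}, so ¬running → X ¬running is false there. This is the first violation.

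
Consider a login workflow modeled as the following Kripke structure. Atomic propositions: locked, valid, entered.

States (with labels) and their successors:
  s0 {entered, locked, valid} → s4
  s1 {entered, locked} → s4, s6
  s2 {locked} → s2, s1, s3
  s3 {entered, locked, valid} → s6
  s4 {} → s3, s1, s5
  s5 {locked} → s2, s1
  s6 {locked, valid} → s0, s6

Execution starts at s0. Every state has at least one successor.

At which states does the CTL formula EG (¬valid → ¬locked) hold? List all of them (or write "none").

{s0, s3, s4, s6}

States satisfying ¬valid → ¬locked: {s0, s3, s4, s6}.
States satisfying EG (¬valid → ¬locked): {s0, s3, s4, s6}.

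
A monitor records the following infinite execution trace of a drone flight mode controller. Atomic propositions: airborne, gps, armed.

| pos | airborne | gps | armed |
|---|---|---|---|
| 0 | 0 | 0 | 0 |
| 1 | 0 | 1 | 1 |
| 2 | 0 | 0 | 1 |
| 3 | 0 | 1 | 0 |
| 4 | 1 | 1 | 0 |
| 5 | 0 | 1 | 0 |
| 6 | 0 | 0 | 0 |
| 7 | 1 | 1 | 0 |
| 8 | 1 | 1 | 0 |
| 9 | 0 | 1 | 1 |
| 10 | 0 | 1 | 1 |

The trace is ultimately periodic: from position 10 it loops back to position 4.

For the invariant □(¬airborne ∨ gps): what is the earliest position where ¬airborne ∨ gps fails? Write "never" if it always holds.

never

¬airborne ∨ gps holds at every position 0..10, and those are all the positions the trace ever visits, so the invariant □(¬airborne ∨ gps) is never violated.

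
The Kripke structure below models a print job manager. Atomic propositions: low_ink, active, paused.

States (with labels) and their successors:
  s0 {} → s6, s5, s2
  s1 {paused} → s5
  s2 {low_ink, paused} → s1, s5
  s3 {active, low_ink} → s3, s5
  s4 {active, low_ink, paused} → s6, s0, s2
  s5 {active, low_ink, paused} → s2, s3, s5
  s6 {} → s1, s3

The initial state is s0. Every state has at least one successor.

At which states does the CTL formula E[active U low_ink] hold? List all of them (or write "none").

States satisfying active: {s3, s4, s5}.
States satisfying low_ink: {s2, s3, s4, s5}.
States satisfying E[active U low_ink]: {s2, s3, s4, s5}.

{s2, s3, s4, s5}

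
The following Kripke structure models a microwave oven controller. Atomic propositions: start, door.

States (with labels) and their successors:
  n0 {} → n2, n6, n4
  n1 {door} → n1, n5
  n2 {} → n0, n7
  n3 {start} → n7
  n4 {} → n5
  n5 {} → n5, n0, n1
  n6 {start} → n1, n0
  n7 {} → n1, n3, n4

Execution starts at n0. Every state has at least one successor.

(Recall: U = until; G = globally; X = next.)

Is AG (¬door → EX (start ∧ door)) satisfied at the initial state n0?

Does not hold

States satisfying ¬door → EX (start ∧ door): {n1}.
States satisfying AG (¬door → EX (start ∧ door)): ∅.
n0 is reachable from n0 and violates ¬door → EX (start ∧ door), so AG fails at n0.
n0 ∉ Sat(AG (¬door → EX (start ∧ door))).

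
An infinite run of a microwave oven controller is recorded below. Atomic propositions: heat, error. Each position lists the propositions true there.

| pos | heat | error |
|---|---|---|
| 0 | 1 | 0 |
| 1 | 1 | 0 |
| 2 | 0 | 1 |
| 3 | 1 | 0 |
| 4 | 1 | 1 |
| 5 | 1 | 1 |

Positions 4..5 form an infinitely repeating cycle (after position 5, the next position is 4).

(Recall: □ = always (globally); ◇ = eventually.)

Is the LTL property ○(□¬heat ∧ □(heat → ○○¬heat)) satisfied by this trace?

Does not hold

The position after 0 is 1; □¬heat ∧ □(heat → ○○¬heat) is false there.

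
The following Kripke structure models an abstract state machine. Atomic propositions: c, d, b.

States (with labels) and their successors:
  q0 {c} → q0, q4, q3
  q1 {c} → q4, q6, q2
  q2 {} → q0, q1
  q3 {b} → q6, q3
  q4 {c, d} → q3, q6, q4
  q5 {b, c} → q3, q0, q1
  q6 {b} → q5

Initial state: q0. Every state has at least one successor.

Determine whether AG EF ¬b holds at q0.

States satisfying EF ¬b: {q0, q1, q2, q3, q4, q5, q6}.
States satisfying AG EF ¬b: {q0, q1, q2, q3, q4, q5, q6}.
Every state reachable from q0 satisfies EF ¬b.
q0 ∈ Sat(AG EF ¬b).

Satisfied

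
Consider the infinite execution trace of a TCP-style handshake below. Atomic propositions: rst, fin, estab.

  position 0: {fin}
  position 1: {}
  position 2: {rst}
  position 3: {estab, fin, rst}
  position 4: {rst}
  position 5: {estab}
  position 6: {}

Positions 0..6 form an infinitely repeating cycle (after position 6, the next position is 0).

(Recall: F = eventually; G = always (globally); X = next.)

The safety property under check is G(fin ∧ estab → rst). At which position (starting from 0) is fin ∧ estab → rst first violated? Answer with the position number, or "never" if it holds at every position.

fin ∧ estab → rst holds at every position 0..6, and those are all the positions the trace ever visits, so the invariant G(fin ∧ estab → rst) is never violated.

never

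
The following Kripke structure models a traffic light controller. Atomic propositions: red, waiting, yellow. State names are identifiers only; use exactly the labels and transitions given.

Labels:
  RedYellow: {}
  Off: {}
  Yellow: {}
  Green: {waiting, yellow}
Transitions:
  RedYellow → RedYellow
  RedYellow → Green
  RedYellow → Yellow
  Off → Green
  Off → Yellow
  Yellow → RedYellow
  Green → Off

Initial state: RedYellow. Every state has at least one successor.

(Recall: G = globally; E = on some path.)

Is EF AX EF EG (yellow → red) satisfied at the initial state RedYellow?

States satisfying AX EF EG (yellow → red): {RedYellow, Off, Yellow, Green}.
States satisfying EF AX EF EG (yellow → red): {RedYellow, Off, Yellow, Green}.
Some path from RedYellow reaches a state where AX EF EG (yellow → red) holds.
RedYellow ∈ Sat(EF AX EF EG (yellow → red)).

Satisfied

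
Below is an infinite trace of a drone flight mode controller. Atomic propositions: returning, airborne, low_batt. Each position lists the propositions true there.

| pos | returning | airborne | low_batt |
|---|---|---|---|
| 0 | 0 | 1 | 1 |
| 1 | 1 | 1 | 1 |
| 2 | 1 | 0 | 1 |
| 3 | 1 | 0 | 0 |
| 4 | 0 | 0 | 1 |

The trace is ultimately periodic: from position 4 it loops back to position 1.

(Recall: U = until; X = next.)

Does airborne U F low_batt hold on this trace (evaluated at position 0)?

Holds

Walking from position 0: F low_batt first holds at position 0, and airborne holds at every earlier position along the way, so airborne U F low_batt holds.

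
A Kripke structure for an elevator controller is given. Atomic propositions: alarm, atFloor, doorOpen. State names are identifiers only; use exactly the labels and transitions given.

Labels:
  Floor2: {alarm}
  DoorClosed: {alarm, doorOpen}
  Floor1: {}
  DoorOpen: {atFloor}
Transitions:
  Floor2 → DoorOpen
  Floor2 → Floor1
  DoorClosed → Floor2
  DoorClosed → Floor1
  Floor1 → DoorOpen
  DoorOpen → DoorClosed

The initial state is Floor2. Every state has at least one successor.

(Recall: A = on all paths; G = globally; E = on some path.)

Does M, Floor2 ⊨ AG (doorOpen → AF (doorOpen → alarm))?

States satisfying doorOpen → AF (doorOpen → alarm): {Floor2, DoorClosed, Floor1, DoorOpen}.
States satisfying AG (doorOpen → AF (doorOpen → alarm)): {Floor2, DoorClosed, Floor1, DoorOpen}.
Every state reachable from Floor2 satisfies doorOpen → AF (doorOpen → alarm).
Floor2 ∈ Sat(AG (doorOpen → AF (doorOpen → alarm))).

Holds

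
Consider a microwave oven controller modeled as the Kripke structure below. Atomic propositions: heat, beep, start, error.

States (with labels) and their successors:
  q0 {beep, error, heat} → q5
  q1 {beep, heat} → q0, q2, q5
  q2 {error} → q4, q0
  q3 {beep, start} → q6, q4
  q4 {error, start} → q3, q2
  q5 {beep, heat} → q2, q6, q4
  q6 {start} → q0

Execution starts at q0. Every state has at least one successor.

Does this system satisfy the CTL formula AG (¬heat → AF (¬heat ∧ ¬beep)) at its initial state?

Satisfied

States satisfying ¬heat → AF (¬heat ∧ ¬beep): {q0, q1, q2, q3, q4, q5, q6}.
States satisfying AG (¬heat → AF (¬heat ∧ ¬beep)): {q0, q1, q2, q3, q4, q5, q6}.
Every state reachable from q0 satisfies ¬heat → AF (¬heat ∧ ¬beep).
q0 ∈ Sat(AG (¬heat → AF (¬heat ∧ ¬beep))).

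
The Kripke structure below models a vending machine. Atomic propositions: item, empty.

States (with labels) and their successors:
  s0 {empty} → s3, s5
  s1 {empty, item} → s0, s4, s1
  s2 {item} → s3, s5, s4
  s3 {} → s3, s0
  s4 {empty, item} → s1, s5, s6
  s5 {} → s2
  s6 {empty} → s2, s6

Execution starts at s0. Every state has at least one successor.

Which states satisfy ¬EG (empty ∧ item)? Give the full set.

States satisfying empty ∧ item: {s1, s4}.
States satisfying EG (empty ∧ item): {s1, s4}.
States satisfying ¬EG (empty ∧ item): {s0, s2, s3, s5, s6}.

{s0, s2, s3, s5, s6}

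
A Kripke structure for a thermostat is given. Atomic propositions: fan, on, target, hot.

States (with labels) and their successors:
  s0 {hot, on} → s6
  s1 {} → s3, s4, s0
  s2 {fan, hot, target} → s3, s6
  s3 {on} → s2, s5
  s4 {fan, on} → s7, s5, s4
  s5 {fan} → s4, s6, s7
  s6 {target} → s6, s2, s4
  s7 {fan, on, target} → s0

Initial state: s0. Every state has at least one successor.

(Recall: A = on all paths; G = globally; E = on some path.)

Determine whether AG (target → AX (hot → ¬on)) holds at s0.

States satisfying target → AX (hot → ¬on): {s0, s1, s2, s3, s4, s5, s6}.
States satisfying AG (target → AX (hot → ¬on)): ∅.
s7 is reachable from s0 and violates target → AX (hot → ¬on), so AG fails at s0.
s0 ∉ Sat(AG (target → AX (hot → ¬on))).

Does not hold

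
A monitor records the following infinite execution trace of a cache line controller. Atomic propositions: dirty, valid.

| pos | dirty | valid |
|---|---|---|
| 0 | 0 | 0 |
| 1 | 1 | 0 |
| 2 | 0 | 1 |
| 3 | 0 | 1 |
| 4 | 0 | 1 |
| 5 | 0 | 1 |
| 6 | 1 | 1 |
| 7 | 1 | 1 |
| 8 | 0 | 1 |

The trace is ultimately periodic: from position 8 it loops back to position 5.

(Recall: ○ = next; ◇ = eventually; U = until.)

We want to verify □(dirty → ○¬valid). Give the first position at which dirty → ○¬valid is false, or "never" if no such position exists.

1

Check dirty → ○¬valid at each position in order: 0 ✓.
At position 1 the labels are {dirty} and the next position 2 has {valid}, so dirty → ○¬valid is false there. This is the first violation.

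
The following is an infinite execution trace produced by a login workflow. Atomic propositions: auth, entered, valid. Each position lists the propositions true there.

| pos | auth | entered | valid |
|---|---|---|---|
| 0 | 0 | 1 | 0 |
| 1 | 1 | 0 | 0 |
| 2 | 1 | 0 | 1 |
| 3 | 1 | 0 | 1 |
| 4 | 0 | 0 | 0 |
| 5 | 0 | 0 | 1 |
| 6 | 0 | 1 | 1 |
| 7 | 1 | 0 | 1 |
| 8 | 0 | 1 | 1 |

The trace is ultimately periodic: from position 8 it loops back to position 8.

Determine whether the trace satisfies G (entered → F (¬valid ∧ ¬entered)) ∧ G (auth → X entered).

Does not hold

entered → F (¬valid ∧ ¬entered) must hold at every position from 0 onward. It fails at position 6, so G (entered → F (¬valid ∧ ¬entered)) is false.
Positions where entered holds: 0, 6, 8.
Check F (¬valid ∧ ¬entered) at each: 0→ok, 6→fails, 8→fails.
auth → X entered must hold at every position from 0 onward. It fails at position 1, so G (auth → X entered) is false.
Positions where auth holds: 1, 2, 3, 7.
Check X entered at each: 1→fails, 2→fails, 3→fails, 7→ok.
At position 0: G (entered → F (¬valid ∧ ¬entered)) is false; G (auth → X entered) is false; so G (entered → F (¬valid ∧ ¬entered)) ∧ G (auth → X entered) is false.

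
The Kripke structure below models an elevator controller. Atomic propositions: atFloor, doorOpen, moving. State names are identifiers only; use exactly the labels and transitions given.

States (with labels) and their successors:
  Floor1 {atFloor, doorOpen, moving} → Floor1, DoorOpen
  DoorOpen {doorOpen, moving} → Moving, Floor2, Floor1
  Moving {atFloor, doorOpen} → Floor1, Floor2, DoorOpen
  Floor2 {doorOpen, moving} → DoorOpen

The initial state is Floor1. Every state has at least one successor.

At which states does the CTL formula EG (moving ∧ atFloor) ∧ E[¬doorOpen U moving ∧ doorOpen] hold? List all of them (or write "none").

{Floor1}

States satisfying moving ∧ atFloor: {Floor1}.
States satisfying EG (moving ∧ atFloor): {Floor1}.
States satisfying ¬doorOpen: ∅.
States satisfying moving ∧ doorOpen: {Floor1, DoorOpen, Floor2}.
States satisfying E[¬doorOpen U moving ∧ doorOpen]: {Floor1, DoorOpen, Floor2}.
States satisfying EG (moving ∧ atFloor) ∧ E[¬doorOpen U moving ∧ doorOpen]: {Floor1}.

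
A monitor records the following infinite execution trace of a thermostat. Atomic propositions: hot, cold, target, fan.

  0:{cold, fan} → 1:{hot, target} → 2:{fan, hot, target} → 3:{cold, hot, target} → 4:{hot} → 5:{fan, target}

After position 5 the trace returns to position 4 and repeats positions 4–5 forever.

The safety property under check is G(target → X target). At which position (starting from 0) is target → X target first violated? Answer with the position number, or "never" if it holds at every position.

3

Check target → X target at each position in order: 0 ✓, 1 ✓, 2 ✓.
At position 3 the labels are {cold, hot, target} and the next position 4 has {hot}, so target → X target is false there. This is the first violation.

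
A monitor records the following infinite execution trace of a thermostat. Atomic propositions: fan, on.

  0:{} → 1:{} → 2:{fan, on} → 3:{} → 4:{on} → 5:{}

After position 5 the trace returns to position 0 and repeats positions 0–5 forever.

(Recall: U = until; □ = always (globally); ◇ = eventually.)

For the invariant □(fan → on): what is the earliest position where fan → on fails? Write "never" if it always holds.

fan → on holds at every position 0..5, and those are all the positions the trace ever visits, so the invariant □(fan → on) is never violated.

never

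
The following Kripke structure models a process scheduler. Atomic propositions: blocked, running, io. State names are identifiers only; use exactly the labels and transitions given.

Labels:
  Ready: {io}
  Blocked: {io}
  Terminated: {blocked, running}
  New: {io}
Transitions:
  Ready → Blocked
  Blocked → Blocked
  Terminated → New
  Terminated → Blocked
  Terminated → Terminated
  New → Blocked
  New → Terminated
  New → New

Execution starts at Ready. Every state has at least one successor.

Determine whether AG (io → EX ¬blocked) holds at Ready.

States satisfying io → EX ¬blocked: {Ready, Blocked, Terminated, New}.
States satisfying AG (io → EX ¬blocked): {Ready, Blocked, Terminated, New}.
Every state reachable from Ready satisfies io → EX ¬blocked.
Ready ∈ Sat(AG (io → EX ¬blocked)).

Yes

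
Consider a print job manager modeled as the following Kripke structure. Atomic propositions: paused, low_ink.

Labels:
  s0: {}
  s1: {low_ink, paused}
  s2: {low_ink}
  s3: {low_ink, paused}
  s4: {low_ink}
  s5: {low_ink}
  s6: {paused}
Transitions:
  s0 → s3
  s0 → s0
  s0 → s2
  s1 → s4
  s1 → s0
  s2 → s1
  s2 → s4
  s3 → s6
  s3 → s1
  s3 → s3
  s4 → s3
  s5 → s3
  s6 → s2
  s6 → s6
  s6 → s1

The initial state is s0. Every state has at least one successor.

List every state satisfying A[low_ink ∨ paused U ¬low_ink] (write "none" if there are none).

{s0, s6}

States satisfying low_ink ∨ paused: {s1, s2, s3, s4, s5, s6}.
States satisfying ¬low_ink: {s0, s6}.
States satisfying A[low_ink ∨ paused U ¬low_ink]: {s0, s6}.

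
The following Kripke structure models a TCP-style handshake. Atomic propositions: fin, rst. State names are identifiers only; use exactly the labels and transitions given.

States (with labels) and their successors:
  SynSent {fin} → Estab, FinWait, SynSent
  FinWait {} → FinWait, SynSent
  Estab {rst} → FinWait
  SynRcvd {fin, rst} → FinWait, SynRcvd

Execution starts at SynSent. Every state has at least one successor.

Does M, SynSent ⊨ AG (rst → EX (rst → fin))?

Satisfied

States satisfying rst → EX (rst → fin): {SynSent, FinWait, Estab, SynRcvd}.
States satisfying AG (rst → EX (rst → fin)): {SynSent, FinWait, Estab, SynRcvd}.
Every state reachable from SynSent satisfies rst → EX (rst → fin).
SynSent ∈ Sat(AG (rst → EX (rst → fin))).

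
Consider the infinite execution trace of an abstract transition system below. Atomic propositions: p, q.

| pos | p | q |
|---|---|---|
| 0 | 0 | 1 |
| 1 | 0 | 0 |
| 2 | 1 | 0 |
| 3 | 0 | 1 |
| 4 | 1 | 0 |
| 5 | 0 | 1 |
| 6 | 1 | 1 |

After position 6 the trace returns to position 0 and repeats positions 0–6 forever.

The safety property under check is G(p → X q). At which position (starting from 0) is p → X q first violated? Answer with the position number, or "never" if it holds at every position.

never

p → X q holds at every position 0..6, and those are all the positions the trace ever visits, so the invariant G(p → X q) is never violated.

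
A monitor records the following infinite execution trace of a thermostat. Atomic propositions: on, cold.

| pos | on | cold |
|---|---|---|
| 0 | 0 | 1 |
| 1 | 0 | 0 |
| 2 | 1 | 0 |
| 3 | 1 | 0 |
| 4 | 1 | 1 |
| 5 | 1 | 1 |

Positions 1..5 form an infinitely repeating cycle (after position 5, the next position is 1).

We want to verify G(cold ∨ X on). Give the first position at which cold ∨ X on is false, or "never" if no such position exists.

never

cold ∨ X on holds at every position 0..5, and those are all the positions the trace ever visits, so the invariant G(cold ∨ X on) is never violated.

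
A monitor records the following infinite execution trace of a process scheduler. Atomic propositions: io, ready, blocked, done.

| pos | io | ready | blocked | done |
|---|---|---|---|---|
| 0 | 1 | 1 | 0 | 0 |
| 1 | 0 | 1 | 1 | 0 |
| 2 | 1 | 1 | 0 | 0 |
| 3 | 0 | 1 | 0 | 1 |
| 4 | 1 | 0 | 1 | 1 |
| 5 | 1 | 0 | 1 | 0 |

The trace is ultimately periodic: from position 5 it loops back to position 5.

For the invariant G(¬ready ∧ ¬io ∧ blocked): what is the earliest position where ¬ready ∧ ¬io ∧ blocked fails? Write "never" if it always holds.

0

At position 0 the labels are {io, ready}, so ¬ready ∧ ¬io ∧ blocked is false there. This is the first violation.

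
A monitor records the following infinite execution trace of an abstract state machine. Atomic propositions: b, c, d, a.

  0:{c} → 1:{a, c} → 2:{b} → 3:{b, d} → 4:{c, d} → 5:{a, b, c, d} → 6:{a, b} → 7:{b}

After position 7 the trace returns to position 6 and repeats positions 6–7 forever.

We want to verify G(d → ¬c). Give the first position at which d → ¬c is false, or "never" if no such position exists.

4

Check d → ¬c at each position in order: 0 ✓, 1 ✓, 2 ✓, 3 ✓.
At position 4 the labels are {c, d}, so d → ¬c is false there. This is the first violation.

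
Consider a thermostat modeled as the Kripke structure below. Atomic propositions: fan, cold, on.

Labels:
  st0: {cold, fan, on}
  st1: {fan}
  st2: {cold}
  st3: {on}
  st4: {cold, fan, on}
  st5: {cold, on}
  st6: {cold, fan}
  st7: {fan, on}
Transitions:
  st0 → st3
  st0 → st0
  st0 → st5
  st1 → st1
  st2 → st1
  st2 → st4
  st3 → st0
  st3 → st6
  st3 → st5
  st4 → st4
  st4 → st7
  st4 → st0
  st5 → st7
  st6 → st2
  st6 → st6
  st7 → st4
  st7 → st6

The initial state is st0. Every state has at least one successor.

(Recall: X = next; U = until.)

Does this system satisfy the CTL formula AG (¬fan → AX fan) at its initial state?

States satisfying ¬fan → AX fan: {st0, st1, st2, st4, st5, st6, st7}.
States satisfying AG (¬fan → AX fan): {st1}.
st3 is reachable from st0 and violates ¬fan → AX fan, so AG fails at st0.
st0 ∉ Sat(AG (¬fan → AX fan)).

No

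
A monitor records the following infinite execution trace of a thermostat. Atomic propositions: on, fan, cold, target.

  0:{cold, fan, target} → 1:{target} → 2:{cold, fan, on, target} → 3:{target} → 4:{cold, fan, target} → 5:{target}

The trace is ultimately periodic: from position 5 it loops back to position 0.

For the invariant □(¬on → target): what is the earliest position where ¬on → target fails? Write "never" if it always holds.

¬on → target holds at every position 0..5, and those are all the positions the trace ever visits, so the invariant □(¬on → target) is never violated.

never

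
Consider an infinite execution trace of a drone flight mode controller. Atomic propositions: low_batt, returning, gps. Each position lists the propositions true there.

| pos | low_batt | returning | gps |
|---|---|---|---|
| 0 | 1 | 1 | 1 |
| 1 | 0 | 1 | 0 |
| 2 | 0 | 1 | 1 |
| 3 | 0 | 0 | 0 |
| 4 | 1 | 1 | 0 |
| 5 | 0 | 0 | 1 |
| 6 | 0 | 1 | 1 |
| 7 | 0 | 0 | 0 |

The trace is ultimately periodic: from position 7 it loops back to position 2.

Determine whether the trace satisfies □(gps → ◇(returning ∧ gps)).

Yes

gps → ◇(returning ∧ gps) holds at every position 0..7, and those are all positions ever visited, so □(gps → ◇(returning ∧ gps)) holds.
Positions where gps holds: 0, 2, 5, 6.
Check ◇(returning ∧ gps) at each: 0→ok, 2→ok, 5→ok, 6→ok.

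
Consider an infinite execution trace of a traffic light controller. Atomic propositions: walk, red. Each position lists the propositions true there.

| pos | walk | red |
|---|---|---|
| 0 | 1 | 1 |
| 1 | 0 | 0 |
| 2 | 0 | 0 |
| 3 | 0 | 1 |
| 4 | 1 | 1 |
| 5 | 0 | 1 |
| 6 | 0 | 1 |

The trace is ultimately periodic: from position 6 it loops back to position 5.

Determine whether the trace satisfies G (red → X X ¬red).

red → X X ¬red must hold at every position from 0 onward. It fails at position 3, so G (red → X X ¬red) is false.
Positions where red holds: 0, 3, 4, 5, 6.
Check X X ¬red at each: 0→ok, 3→fails, 4→fails, 5→fails, 6→fails.

Violated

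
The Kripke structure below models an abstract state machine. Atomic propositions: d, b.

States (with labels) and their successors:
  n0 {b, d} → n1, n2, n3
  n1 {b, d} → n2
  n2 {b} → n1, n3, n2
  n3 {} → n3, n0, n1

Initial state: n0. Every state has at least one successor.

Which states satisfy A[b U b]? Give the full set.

States satisfying b: {n0, n1, n2}.
States satisfying A[b U b]: {n0, n1, n2}.

{n0, n1, n2}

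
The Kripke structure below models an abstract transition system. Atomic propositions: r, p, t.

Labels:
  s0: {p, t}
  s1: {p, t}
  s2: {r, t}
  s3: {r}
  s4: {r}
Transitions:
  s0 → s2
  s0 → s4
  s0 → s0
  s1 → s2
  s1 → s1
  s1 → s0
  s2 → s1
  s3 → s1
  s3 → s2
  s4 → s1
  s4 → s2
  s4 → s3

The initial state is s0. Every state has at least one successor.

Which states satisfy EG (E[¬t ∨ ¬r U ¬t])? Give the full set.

{s0, s1, s3, s4}

States satisfying E[¬t ∨ ¬r U ¬t]: {s0, s1, s3, s4}.
States satisfying EG (E[¬t ∨ ¬r U ¬t]): {s0, s1, s3, s4}.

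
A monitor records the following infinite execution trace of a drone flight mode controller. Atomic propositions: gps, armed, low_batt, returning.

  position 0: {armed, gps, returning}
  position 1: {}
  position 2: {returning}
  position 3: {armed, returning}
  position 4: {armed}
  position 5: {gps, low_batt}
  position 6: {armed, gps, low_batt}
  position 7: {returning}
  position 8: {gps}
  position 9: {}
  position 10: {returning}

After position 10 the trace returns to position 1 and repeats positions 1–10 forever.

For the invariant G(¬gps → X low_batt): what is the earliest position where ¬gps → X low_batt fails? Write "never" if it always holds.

Check ¬gps → X low_batt at each position in order: 0 ✓.
At position 1 the labels are {} and the next position 2 has {returning}, so ¬gps → X low_batt is false there. This is the first violation.

1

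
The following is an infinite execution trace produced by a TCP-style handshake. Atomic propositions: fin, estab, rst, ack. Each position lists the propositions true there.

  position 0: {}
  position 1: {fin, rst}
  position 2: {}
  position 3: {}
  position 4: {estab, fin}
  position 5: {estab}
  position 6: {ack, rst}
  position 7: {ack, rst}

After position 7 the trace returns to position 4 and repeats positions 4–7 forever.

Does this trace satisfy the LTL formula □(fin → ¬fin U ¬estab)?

fin → ¬fin U ¬estab must hold at every position from 0 onward. It fails at position 4, so □(fin → ¬fin U ¬estab) is false.
Positions where fin holds: 1, 4.
Check ¬fin U ¬estab at each: 1→ok, 4→fails.

Violated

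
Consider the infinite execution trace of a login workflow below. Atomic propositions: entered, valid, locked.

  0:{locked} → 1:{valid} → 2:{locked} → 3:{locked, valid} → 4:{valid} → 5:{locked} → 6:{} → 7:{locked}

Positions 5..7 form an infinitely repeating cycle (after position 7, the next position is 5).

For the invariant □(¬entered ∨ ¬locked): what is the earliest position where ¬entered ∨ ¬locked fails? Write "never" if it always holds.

never

¬entered ∨ ¬locked holds at every position 0..7, and those are all the positions the trace ever visits, so the invariant □(¬entered ∨ ¬locked) is never violated.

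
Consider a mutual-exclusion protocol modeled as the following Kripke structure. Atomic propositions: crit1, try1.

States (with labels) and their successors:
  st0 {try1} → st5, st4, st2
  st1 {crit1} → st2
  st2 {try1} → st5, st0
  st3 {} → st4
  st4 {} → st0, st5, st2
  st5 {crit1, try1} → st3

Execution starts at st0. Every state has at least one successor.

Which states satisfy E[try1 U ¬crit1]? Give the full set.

{st0, st2, st3, st4, st5}

States satisfying try1: {st0, st2, st5}.
States satisfying ¬crit1: {st0, st2, st3, st4}.
States satisfying E[try1 U ¬crit1]: {st0, st2, st3, st4, st5}.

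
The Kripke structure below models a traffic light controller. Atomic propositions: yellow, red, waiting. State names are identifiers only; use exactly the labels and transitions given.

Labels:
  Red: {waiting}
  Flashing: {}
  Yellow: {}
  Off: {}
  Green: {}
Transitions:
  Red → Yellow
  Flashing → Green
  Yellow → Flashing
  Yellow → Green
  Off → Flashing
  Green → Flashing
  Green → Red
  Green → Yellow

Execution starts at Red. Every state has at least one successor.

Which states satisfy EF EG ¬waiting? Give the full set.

{Red, Flashing, Yellow, Off, Green}

States satisfying EG ¬waiting: {Flashing, Yellow, Off, Green}.
States satisfying EF EG ¬waiting: {Red, Flashing, Yellow, Off, Green}.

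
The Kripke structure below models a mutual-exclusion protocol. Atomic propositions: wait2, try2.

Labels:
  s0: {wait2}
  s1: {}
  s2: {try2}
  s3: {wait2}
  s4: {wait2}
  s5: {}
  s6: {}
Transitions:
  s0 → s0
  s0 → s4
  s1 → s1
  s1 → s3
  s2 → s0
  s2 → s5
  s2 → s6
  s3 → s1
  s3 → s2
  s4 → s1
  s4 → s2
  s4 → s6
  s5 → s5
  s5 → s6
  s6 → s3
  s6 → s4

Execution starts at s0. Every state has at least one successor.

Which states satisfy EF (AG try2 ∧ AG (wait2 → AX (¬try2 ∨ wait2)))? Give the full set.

none

States satisfying AG try2 ∧ AG (wait2 → AX (¬try2 ∨ wait2)): ∅.
States satisfying EF (AG try2 ∧ AG (wait2 → AX (¬try2 ∨ wait2))): ∅.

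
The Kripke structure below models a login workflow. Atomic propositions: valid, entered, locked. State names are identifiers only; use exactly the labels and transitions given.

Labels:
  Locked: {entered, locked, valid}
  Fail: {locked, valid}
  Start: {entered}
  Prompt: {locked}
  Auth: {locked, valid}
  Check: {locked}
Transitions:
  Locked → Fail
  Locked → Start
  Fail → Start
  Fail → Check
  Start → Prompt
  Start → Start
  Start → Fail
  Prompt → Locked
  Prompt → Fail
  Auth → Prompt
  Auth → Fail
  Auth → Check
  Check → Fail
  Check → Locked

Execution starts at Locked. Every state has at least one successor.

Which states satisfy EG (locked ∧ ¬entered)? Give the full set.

States satisfying locked ∧ ¬entered: {Fail, Prompt, Auth, Check}.
States satisfying EG (locked ∧ ¬entered): {Fail, Prompt, Auth, Check}.

{Fail, Prompt, Auth, Check}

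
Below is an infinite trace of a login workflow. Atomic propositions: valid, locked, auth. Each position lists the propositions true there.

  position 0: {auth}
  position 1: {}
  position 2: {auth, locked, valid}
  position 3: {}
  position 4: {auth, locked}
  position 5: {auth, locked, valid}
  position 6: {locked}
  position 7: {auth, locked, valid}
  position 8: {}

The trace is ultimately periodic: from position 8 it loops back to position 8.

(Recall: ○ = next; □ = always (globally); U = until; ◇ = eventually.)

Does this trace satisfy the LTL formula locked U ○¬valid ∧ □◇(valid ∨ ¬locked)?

Walking from position 0: ○¬valid first holds at position 0, and locked holds at every earlier position along the way, so locked U ○¬valid holds.
◇(valid ∨ ¬locked) holds at every position 0..8, and those are all positions ever visited, so □◇(valid ∨ ¬locked) holds.
At position 0: locked U ○¬valid is true; □◇(valid ∨ ¬locked) is true; so locked U ○¬valid ∧ □◇(valid ∨ ¬locked) is true.

Yes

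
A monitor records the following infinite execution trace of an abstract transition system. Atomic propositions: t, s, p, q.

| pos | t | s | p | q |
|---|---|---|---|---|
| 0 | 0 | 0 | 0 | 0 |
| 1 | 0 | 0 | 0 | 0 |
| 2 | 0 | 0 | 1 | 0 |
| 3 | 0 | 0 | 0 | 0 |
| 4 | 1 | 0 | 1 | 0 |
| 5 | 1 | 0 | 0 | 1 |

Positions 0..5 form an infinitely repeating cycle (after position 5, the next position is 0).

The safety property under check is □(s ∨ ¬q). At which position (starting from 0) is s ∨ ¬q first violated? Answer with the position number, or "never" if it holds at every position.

Check s ∨ ¬q at each position in order: 0 ✓, 1 ✓, 2 ✓, 3 ✓, 4 ✓.
At position 5 the labels are {q, t}, so s ∨ ¬q is false there. This is the first violation.

5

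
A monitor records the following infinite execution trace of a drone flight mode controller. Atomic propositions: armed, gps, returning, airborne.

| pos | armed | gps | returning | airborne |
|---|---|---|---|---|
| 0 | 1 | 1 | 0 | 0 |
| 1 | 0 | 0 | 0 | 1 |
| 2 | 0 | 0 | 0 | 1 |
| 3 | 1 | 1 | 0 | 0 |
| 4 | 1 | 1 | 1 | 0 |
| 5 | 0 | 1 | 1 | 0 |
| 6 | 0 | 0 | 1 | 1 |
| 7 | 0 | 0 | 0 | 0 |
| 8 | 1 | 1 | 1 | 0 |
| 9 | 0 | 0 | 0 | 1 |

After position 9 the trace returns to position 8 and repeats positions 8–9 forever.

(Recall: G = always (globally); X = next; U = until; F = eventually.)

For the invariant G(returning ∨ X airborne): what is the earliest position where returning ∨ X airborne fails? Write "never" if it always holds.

2

Check returning ∨ X airborne at each position in order: 0 ✓, 1 ✓.
At position 2 the labels are {airborne} and the next position 3 has {armed, gps}, so returning ∨ X airborne is false there. This is the first violation.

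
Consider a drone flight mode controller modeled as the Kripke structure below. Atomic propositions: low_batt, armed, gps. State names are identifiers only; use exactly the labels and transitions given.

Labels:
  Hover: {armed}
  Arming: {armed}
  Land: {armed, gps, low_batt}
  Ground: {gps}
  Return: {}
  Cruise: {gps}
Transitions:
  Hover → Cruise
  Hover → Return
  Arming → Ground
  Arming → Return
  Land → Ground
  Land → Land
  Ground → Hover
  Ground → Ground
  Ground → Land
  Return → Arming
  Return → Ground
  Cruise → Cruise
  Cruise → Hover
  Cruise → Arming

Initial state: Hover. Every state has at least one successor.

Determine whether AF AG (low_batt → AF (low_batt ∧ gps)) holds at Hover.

States satisfying AG (low_batt → AF (low_batt ∧ gps)): {Hover, Arming, Land, Ground, Return, Cruise}.
States satisfying AF AG (low_batt → AF (low_batt ∧ gps)): {Hover, Arming, Land, Ground, Return, Cruise}.
Hover ∈ Sat(AF AG (low_batt → AF (low_batt ∧ gps))).

Holds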